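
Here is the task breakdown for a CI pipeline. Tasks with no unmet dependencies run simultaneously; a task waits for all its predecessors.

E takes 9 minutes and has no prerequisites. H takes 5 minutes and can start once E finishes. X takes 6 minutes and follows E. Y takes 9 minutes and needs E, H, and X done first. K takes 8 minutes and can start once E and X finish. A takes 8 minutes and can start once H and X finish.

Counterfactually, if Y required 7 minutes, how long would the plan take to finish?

As given, the longest chain is E→X→Y = 9+6+9 = 24, so the finish is 24 minutes.
Y is on the critical path; changing it to 7 makes that path 22 minutes.
The binding chain switches to E→X→K = 9+6+8 = 23; finish 23 minutes.

23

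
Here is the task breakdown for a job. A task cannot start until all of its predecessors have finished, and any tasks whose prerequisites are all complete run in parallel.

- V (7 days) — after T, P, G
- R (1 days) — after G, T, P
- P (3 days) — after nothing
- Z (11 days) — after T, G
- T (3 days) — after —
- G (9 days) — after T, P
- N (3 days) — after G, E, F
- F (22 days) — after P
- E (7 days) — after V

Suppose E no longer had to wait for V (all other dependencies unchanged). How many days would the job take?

Before: longest chain P→G→V→E→N = 3+9+7+7+3 = 29, finish 29.
Without V→E, E's earliest start moves from 19 to 0.
New critical path: P→F→N = 3+22+3 = 28 ⇒ 28 days.

28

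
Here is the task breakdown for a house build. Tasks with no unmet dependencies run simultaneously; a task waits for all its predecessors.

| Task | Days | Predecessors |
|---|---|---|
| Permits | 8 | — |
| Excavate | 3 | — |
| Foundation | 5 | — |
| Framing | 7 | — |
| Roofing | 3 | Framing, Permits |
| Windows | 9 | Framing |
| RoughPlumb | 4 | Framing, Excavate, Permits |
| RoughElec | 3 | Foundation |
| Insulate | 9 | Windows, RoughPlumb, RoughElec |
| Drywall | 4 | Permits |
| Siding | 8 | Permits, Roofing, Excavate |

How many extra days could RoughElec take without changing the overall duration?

The longest chain is Framing→Windows→Insulate = 7+9+9 = 25; overall finish 25 days.
The longest chain containing RoughElec totals 17 days.
Float = 25 − 17 = 8.

8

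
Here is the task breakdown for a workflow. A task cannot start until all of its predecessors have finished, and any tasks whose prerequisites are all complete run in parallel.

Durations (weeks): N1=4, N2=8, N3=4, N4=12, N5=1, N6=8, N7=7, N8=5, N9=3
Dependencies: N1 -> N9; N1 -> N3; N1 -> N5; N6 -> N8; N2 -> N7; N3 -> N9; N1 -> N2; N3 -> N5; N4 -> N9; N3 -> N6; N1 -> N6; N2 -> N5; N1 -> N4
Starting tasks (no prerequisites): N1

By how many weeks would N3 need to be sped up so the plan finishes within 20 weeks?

1

Current finish: 21 weeks; target: 20.
N3 is on every critical path, so each week cut from N3 cuts the finish by one (this holds down to a finish of 19).
Need 21 − 20 = 1 week off N3 → N3 becomes 3 weeks, finish becomes 20.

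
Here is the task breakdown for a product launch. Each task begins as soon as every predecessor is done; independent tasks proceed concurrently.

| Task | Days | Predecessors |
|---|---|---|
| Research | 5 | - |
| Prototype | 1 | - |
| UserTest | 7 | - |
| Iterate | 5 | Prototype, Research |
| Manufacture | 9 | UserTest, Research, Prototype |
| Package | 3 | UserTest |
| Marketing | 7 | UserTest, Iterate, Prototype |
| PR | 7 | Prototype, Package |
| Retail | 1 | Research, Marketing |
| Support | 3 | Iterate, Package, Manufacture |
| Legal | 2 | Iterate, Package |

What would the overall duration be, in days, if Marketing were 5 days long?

19

The binding path is UserTest→Manufacture→Support = 7+9+3 = 19; finish at 19 days.
The longest path through Marketing is only 18 days, so Marketing has float 1.
That remains the longest chain; total 19 days.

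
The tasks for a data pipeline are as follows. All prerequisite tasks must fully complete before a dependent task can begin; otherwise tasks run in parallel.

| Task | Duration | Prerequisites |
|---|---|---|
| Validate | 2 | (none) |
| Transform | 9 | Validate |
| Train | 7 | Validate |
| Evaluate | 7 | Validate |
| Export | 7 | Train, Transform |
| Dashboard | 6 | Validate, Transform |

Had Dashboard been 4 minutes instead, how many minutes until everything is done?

As given, the longest chain is Validate→Transform→Export = 2+9+7 = 18, so the finish is 18 minutes.
Dashboard is off the critical path — its longest chain is 17 minutes, giving 1 of slack.
The critical path is still Validate→Transform→Export; finish is now 18 minutes.

18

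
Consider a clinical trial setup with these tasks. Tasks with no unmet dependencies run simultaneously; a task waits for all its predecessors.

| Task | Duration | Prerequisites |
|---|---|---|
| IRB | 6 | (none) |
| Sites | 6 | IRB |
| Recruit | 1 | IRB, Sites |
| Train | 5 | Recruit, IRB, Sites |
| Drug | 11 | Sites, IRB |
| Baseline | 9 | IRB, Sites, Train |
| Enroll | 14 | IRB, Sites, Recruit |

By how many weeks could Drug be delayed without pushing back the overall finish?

4

IRB→Sites→Recruit→Train→Baseline = 6+6+1+5+9 = 27 sets the makespan at 27 weeks.
Drug finishes as early as 23 and must finish by 27.
So Drug can slip 27 − 23 = 4 weeks.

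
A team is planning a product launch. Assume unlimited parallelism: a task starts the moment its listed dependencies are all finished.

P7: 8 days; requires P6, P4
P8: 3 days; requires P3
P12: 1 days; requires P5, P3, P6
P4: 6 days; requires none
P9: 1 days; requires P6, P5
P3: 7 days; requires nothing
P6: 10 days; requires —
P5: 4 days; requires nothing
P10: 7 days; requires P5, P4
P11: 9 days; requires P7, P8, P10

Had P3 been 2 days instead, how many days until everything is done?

27

Baseline: P6→P7→P11 = 10+8+9 = 27 → 27 days.
P3 has 8 days of float (longest path through it is 19).
No other chain overtakes it, so the finish is 27 days.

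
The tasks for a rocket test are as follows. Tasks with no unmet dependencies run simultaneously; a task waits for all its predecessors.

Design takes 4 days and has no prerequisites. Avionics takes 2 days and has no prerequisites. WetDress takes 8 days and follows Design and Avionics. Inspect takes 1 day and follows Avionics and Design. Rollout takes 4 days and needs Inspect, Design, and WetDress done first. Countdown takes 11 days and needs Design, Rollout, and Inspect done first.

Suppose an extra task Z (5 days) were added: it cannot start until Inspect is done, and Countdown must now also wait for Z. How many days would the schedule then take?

27

Originally the schedule takes 27 days.
With Z inserted, Countdown now waits for max(Design, Rollout, Inspect, Z).
New critical path: Design→WetDress→Rollout→Countdown = 4+8+4+11 = 27 ⇒ 27 days.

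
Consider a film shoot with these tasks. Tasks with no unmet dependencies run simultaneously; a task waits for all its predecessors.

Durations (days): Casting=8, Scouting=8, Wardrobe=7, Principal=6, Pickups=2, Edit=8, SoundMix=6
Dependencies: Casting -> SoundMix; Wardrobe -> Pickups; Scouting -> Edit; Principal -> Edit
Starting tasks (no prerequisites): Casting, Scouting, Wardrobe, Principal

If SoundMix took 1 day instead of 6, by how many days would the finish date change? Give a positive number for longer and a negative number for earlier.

0

The binding path is Scouting→Edit = 8+8 = 16; finish at 16 days.
SoundMix is off the critical path — its longest chain is 14 days, giving 2 of slack.
No other chain overtakes it, so the finish is 16 days.
Change in finish: 16 − 16 = +0 days.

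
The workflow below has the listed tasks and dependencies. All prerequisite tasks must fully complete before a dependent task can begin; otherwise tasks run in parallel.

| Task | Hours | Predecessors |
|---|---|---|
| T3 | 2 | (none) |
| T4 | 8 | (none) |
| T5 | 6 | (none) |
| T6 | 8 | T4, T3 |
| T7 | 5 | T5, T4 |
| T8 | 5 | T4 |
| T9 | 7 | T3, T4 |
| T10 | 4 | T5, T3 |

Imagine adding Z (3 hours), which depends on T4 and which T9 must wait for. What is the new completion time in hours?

Originally the plan takes 16 hours.
With Z inserted, T9 now waits for max(T3, T4, Z).
New critical path: T4→Z→T9 = 8+3+7 = 18 ⇒ 18 hours.

18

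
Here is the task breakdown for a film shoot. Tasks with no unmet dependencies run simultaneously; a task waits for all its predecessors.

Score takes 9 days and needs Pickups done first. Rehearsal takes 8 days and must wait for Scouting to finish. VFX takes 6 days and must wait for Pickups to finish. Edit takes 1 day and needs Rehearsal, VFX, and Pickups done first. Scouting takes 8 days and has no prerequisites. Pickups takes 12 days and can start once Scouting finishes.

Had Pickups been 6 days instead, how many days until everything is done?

As given, the longest chain is Scouting→Pickups→Score = 8+12+9 = 29, so the finish is 29 days.
Since Pickups is critical, the -6 change carries straight to that chain (now 23 days).
No other chain overtakes it, so the finish is 23 days.

23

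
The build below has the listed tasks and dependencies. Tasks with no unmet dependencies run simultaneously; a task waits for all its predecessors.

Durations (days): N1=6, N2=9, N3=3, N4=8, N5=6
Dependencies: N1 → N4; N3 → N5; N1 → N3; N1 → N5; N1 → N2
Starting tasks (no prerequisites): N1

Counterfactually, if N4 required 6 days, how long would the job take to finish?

15

Baseline: N1→N2 = 6+9 = 15 → 15 days.
The longest path through N4 is only 14 days, so N4 has float 1.
That remains the longest chain; total 15 days.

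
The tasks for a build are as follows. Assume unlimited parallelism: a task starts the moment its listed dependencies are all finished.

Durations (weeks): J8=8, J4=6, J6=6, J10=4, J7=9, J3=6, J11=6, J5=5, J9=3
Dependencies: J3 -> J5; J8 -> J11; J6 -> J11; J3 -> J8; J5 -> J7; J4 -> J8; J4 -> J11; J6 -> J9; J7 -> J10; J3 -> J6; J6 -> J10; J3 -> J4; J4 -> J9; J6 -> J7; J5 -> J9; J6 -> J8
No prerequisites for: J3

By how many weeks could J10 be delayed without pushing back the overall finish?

Critical path: J3→J4→J8→J11 = 6+6+8+6 = 26, so the finish is 26 weeks.
Longest path through J10: 25 weeks (earliest finish 25, latest finish 26).
So J10 can slip 26 − 25 = 1 week.

1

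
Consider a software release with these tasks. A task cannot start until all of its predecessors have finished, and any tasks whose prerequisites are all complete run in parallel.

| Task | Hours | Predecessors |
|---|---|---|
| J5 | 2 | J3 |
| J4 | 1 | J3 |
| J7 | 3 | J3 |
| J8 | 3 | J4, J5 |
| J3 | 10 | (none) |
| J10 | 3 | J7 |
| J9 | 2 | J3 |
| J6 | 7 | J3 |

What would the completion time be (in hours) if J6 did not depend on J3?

16

Original critical path: J3→J6 = 10+7 = 17 ⇒ 17 hours.
Without J3→J6, J6's earliest start moves from 10 to 0.
New critical path: J3→J7→J10 = 10+3+3 = 16 ⇒ 16 hours.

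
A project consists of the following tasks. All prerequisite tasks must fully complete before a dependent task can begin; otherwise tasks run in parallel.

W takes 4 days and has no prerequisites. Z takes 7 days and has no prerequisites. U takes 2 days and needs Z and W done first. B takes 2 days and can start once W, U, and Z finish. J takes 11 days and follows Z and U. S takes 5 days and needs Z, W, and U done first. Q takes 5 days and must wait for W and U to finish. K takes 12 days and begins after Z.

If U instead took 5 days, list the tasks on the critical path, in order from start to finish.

Z, U, J

Baseline: Z→U→J = 7+2+11 = 20 → 20 days.
Since U is critical, the +3 change carries straight to that chain (now 23 days).
No other chain overtakes it, so the finish is 23 days.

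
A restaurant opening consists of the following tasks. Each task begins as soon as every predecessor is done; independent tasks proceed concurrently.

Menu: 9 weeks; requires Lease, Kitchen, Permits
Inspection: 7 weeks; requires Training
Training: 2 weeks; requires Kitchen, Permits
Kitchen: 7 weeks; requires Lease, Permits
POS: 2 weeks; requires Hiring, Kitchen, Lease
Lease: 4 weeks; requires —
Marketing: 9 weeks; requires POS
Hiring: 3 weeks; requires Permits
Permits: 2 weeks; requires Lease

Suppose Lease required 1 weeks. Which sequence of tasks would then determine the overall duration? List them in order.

The binding path is Lease→Permits→Kitchen→POS→Marketing = 4+2+7+2+9 = 24; finish at 24 weeks.
Lease is on the critical path; changing it to 1 makes that path 21 weeks.
No other chain overtakes it, so the finish is 21 weeks.

Lease, Permits, Kitchen, POS, Marketing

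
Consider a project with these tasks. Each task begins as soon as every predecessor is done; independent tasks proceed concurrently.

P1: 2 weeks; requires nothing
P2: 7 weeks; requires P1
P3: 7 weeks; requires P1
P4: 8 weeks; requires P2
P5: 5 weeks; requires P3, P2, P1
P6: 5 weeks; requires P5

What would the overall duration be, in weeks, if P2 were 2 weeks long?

The binding path is P1→P2→P5→P6 = 2+7+5+5 = 19; finish at 19 weeks.
Since P2 is critical, the -5 change carries straight to that chain (now 14 weeks).
Now P1→P3→P5→P6 = 2+7+5+5 = 19 is longest, so the finish becomes 19 weeks.

19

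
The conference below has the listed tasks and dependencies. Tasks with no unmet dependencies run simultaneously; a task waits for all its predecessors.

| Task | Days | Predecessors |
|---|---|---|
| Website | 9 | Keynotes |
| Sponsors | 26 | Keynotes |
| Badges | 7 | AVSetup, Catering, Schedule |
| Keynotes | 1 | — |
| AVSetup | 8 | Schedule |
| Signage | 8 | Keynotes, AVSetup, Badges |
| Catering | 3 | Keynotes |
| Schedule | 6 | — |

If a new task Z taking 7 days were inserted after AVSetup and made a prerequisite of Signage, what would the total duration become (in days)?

Originally the project takes 29 days.
With Z inserted, Signage now waits for max(Keynotes, AVSetup, Badges, Z).
New critical path: Schedule→AVSetup→Z→Signage = 6+8+7+8 = 29 ⇒ 29 days.

29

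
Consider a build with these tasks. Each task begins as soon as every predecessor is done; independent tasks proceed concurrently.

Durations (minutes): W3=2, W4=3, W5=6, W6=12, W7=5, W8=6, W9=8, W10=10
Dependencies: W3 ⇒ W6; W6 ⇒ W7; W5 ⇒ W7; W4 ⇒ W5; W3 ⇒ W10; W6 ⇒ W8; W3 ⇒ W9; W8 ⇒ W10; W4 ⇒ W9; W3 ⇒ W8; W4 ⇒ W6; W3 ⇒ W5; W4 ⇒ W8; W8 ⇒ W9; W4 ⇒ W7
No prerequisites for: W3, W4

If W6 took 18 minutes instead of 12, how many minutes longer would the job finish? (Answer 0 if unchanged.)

Baseline: W4→W6→W8→W10 = 3+12+6+10 = 31 → 31 minutes.
Since W6 is critical, the +6 change carries straight to that chain (now 37 minutes).
That remains the longest chain; total 37 minutes.
Change in finish: 37 − 31 = +6 minutes.

6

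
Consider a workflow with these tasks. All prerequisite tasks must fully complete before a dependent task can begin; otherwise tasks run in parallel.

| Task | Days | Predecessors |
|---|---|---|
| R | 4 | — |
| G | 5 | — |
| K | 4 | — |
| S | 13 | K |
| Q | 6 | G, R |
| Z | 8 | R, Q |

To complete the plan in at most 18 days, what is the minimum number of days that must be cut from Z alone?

Current finish: 19 days; target: 18.
Z is on every critical path, so each day cut from Z cuts the finish by one (this holds down to a finish of 17).
Need 19 − 18 = 1 day off Z → Z becomes 7 days, finish becomes 18.

1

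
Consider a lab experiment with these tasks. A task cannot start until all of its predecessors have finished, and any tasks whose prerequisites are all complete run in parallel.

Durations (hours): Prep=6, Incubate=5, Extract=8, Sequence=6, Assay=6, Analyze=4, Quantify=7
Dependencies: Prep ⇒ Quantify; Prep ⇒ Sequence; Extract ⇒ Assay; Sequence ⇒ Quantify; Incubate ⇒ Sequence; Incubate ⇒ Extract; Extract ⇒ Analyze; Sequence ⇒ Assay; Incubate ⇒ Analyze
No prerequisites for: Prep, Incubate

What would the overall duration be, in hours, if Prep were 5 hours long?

19

The binding path is Prep→Sequence→Quantify = 6+6+7 = 19; finish at 19 hours.
Since Prep is critical, the -1 change carries straight to that chain (now 18 hours).
The binding chain switches to Incubate→Extract→Assay = 5+8+6 = 19; finish 19 hours.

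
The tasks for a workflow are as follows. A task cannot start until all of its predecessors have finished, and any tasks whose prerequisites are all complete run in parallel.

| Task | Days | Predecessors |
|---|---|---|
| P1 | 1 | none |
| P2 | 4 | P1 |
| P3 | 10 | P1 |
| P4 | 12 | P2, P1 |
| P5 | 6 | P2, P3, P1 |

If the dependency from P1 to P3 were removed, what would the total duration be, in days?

Before: longest chain P1→P2→P4 = 1+4+12 = 17, finish 17.
Without P1→P3, P3's earliest start moves from 1 to 0.
After: P1→P2→P4 = 1+4+12 = 17 → 17 days.

17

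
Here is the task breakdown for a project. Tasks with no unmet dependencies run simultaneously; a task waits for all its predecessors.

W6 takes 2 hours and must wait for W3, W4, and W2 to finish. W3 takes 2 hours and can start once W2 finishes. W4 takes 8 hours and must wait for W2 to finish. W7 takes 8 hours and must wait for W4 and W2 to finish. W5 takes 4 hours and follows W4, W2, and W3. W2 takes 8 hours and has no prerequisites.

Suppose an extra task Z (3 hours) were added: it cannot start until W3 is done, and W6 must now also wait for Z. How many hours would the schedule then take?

24

Originally the schedule takes 24 hours.
With Z inserted, W6 now waits for max(W3, W4, W2, Z).
New critical path: W2→W4→W7 = 8+8+8 = 24 ⇒ 24 hours.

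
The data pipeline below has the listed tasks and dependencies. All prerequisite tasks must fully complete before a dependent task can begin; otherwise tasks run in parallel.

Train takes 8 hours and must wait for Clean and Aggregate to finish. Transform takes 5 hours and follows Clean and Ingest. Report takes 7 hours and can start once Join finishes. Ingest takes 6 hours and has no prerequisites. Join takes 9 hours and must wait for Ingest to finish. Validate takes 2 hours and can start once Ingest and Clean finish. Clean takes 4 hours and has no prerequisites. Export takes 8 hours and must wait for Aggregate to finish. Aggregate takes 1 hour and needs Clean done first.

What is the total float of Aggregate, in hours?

Critical path: Ingest→Join→Report = 6+9+7 = 22, so the finish is 22 hours.
Longest path through Aggregate: 13 hours (earliest finish 5, latest finish 14).
So Aggregate can slip 14 − 5 = 9 hours.

9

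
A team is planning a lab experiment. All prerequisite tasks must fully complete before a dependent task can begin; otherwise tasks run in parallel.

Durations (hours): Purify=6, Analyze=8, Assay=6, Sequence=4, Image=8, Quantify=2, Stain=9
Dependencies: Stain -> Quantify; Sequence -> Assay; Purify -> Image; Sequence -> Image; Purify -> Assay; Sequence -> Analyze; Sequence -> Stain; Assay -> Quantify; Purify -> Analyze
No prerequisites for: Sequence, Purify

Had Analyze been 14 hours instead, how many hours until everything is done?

Baseline: Sequence→Stain→Quantify = 4+9+2 = 15 → 15 hours.
The longest path through Analyze is only 14 hours, so Analyze has float 1.
The binding chain switches to Purify→Analyze = 6+14 = 20; finish 20 hours.

20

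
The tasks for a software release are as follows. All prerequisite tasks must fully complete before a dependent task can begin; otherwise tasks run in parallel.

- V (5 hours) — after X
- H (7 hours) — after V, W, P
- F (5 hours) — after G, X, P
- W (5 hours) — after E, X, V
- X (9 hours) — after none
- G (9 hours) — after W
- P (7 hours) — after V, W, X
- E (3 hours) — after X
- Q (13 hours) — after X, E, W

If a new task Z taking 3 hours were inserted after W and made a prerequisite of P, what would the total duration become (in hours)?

36

Originally the job takes 33 hours.
With Z inserted, P now waits for max(V, W, X, Z).
New critical path: X→V→W→Z→P→H = 9+5+5+3+7+7 = 36 ⇒ 36 hours.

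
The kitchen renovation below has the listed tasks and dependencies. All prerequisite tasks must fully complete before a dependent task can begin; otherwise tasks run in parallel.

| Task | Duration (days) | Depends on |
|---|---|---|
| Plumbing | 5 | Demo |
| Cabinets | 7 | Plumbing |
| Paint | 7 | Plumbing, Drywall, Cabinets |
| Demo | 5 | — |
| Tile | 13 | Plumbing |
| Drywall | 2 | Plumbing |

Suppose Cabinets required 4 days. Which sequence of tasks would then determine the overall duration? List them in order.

As given, the longest chain is Demo→Plumbing→Cabinets→Paint = 5+5+7+7 = 24, so the finish is 24 days.
Cabinets is on the critical path; changing it to 4 makes that path 21 days.
Now Demo→Plumbing→Tile = 5+5+13 = 23 is longest, so the finish becomes 23 days.

Demo, Plumbing, Tile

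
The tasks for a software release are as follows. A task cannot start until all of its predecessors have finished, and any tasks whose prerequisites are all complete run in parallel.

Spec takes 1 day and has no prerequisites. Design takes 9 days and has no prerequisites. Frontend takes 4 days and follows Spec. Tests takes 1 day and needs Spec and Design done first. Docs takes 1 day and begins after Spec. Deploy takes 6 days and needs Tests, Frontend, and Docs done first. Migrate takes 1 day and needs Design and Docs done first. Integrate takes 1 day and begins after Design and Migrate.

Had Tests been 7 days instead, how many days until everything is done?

22

As given, the longest chain is Design→Tests→Deploy = 9+1+6 = 16, so the finish is 16 days.
Tests lies on that path, so at 7 days the path becomes 22 days.
That remains the longest chain; total 22 days.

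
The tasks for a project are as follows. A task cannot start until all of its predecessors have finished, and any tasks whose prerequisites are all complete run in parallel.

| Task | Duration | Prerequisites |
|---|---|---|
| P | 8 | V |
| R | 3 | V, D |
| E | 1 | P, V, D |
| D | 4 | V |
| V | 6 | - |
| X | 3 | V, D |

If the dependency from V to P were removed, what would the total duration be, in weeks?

Before: longest chain V→P→E = 6+8+1 = 15, finish 15.
Without V→P, P's earliest start moves from 6 to 0.
New critical path: V→D→X = 6+4+3 = 13 ⇒ 13 weeks.

13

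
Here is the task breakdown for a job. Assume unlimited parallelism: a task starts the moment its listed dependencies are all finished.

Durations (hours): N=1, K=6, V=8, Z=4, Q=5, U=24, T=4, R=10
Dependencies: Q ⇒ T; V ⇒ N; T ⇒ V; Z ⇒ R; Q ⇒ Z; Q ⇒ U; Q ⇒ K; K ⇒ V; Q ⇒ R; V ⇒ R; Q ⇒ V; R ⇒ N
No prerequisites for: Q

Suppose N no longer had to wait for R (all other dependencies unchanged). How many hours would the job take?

With the dependency in place, Q→K→V→R→N = 5+6+8+10+1 = 30 sets the finish at 30 hours.
Without R→N, N's earliest start moves from 29 to 19.
The longest chain is now Q→K→V→R = 5+6+8+10 = 29, so the job takes 29 hours.

29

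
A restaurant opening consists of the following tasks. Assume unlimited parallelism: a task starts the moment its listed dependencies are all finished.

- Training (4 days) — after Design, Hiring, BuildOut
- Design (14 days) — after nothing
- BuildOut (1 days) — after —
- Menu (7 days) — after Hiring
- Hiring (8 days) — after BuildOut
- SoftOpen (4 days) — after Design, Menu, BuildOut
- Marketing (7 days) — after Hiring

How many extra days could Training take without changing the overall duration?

2

The longest chain is BuildOut→Hiring→Menu→SoftOpen = 1+8+7+4 = 20; overall finish 20 days.
Longest path through Training: 18 days (earliest finish 18, latest finish 20).
Float = 20 − 18 = 2.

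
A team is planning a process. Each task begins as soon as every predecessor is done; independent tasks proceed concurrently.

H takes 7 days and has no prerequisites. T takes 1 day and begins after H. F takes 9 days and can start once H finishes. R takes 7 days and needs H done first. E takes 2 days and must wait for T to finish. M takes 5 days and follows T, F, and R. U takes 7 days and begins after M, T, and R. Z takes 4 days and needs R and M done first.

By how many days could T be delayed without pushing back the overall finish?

H→F→M→U = 7+9+5+7 = 28 sets the makespan at 28 days.
Longest path through T: 20 days (earliest finish 8, latest finish 16).
Slack of T = 15 − 7 = 8 days.

8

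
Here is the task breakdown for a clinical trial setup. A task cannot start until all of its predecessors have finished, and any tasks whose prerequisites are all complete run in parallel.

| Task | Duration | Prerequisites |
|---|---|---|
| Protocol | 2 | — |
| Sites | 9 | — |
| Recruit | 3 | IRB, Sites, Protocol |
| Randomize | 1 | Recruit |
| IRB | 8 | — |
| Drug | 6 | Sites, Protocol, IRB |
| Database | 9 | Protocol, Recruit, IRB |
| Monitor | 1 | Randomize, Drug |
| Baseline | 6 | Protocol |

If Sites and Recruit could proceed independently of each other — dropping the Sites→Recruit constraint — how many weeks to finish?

20

Before: longest chain Sites→Recruit→Database = 9+3+9 = 21, finish 21.
Without Sites→Recruit, Recruit's earliest start moves from 9 to 8.
The longest chain is now IRB→Recruit→Database = 8+3+9 = 20, so the project takes 20 weeks.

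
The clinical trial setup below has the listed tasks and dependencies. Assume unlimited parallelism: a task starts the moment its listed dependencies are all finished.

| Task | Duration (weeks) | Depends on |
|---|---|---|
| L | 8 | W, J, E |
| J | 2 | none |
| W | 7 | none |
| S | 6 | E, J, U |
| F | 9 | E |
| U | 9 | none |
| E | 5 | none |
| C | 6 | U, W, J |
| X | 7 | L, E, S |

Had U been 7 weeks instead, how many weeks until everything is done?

Critical path before the change: U→S→X = 9+6+7 = 22 giving 22 weeks.
U is on the critical path; changing it to 7 makes that path 20 weeks.
Now W→L→X = 7+8+7 = 22 is longest, so the finish becomes 22 weeks.

22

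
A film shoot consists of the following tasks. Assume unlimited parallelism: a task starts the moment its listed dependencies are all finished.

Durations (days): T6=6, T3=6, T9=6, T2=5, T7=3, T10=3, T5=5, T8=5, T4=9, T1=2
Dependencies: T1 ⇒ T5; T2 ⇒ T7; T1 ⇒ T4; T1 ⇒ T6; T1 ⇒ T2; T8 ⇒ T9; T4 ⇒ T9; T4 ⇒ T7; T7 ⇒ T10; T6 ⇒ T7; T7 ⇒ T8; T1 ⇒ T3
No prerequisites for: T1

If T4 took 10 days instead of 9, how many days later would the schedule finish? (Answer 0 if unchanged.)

1

Critical path before the change: T1→T4→T7→T8→T9 = 2+9+3+5+6 = 25 giving 25 days.
Since T4 is critical, the +1 change carries straight to that chain (now 26 days).
No other chain overtakes it, so the finish is 26 days.
Change in finish: 26 − 25 = +1 days.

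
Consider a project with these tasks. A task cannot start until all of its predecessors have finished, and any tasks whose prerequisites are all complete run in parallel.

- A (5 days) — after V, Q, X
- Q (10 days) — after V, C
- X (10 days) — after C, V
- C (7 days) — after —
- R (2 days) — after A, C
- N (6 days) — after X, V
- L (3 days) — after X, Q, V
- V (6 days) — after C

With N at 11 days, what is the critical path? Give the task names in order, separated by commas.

Critical path before the change: C→V→Q→A→R = 7+6+10+5+2 = 30 giving 30 days.
The longest path through N is only 29 days, so N has float 1.
New critical path: C→V→X→N = 7+6+10+11 = 34 ⇒ 34 days.

C, V, X, N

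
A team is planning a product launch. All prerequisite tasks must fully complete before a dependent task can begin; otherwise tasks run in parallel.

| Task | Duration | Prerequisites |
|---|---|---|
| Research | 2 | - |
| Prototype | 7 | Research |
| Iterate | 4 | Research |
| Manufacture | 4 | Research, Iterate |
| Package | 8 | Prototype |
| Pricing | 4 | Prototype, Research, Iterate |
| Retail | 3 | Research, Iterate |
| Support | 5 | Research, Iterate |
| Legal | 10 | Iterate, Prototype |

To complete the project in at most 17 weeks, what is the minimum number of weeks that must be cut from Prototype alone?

2

Current finish: 19 weeks; target: 17.
Prototype is on every critical path, so each week cut from Prototype cuts the finish by one (this holds down to a finish of 16).
Need 19 − 17 = 2 weeks off Prototype → Prototype becomes 5 weeks, finish becomes 17.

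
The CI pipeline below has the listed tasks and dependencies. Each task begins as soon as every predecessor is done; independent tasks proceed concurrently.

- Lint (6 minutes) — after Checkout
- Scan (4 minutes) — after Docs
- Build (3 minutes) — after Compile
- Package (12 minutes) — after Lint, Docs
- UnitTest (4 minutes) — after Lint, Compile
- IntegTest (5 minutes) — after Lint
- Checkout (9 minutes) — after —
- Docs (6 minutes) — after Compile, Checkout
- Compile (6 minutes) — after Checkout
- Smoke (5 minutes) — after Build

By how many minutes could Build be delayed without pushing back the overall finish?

10

Checkout→Compile→Docs→Package = 9+6+6+12 = 33 sets the makespan at 33 minutes.
Longest path through Build: 23 minutes (earliest finish 18, latest finish 28).
Float = 33 − 23 = 10.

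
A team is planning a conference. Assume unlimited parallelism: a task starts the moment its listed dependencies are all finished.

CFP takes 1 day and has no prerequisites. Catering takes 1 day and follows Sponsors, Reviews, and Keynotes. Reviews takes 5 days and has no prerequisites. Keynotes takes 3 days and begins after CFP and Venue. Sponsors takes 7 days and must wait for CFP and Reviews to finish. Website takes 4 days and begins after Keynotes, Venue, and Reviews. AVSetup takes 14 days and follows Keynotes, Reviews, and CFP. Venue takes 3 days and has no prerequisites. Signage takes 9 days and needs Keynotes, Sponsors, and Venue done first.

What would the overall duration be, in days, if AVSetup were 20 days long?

Actual critical path: Reviews→Sponsors→Signage = 5+7+9 = 21 ⇒ 21 days.
AVSetup is off the critical path — its longest chain is 20 days, giving 1 of slack.
The binding chain switches to Venue→Keynotes→AVSetup = 3+3+20 = 26; finish 26 days.

26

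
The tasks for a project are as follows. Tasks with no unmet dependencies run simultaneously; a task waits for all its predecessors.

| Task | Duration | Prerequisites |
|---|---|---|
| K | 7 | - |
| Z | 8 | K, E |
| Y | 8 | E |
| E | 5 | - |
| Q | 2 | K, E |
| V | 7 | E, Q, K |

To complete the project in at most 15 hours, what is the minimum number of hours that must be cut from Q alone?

1

Current finish: 16 hours; target: 15.
Q is on every critical path, so each hour cut from Q cuts the finish by one (this holds down to a finish of 15).
Need 16 − 15 = 1 hour off Q → Q becomes 1 hour, finish becomes 15.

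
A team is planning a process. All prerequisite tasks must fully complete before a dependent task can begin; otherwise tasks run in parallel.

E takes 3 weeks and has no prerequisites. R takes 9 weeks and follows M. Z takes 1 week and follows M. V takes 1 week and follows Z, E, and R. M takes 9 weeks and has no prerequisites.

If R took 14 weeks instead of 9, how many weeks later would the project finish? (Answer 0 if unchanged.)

The binding path is M→R→V = 9+9+1 = 19; finish at 19 weeks.
Since R is critical, the +5 change carries straight to that chain (now 24 weeks).
That remains the longest chain; total 24 weeks.
Change in finish: 24 − 19 = +5 weeks.

5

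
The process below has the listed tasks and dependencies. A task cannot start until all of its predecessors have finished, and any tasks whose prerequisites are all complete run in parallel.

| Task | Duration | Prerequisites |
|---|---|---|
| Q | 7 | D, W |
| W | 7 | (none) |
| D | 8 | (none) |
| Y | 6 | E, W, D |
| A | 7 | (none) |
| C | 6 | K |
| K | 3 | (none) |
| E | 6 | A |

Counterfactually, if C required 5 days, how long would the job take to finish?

19

Critical path before the change: A→E→Y = 7+6+6 = 19 giving 19 days.
C has 10 days of float (longest path through it is 9).
The critical path is still A→E→Y; finish is now 19 days.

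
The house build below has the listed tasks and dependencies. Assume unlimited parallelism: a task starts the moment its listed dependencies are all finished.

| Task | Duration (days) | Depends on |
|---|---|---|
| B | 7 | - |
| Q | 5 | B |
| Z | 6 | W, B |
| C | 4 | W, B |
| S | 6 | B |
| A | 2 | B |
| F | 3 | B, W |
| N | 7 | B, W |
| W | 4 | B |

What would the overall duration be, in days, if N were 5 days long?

17

As given, the longest chain is B→W→N = 7+4+7 = 18, so the finish is 18 days.
N lies on that path, so at 5 days the path becomes 16 days.
The binding chain switches to B→W→Z = 7+4+6 = 17; finish 17 days.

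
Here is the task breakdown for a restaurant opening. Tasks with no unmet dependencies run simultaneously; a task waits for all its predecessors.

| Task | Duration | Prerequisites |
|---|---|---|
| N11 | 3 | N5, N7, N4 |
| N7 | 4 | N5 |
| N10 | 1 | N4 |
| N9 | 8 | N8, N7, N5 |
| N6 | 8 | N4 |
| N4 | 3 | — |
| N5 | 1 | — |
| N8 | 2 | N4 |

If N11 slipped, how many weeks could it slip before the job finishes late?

5

Critical path: N4→N8→N9 = 3+2+8 = 13, so the finish is 13 weeks.
The longest chain containing N11 totals 8 weeks.
So N11 can slip 13 − 8 = 5 weeks.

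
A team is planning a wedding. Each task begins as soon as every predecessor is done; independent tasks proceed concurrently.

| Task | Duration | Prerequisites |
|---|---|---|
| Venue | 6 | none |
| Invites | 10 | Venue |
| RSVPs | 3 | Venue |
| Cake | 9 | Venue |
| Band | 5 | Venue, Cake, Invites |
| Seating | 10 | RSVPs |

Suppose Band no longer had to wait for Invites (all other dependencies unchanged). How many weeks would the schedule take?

Before: longest chain Venue→Invites→Band = 6+10+5 = 21, finish 21.
Without Invites→Band, Band's earliest start moves from 16 to 15.
The longest chain is now Venue→Cake→Band = 6+9+5 = 20, so the schedule takes 20 weeks.

20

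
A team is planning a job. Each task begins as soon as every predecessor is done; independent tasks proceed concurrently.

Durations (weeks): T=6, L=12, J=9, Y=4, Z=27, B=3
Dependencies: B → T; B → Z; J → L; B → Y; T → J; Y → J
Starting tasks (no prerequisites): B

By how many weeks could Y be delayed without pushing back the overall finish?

Critical path: B→Z = 3+27 = 30, so the finish is 30 weeks.
The longest chain containing Y totals 28 weeks.
Float = 30 − 28 = 2.

2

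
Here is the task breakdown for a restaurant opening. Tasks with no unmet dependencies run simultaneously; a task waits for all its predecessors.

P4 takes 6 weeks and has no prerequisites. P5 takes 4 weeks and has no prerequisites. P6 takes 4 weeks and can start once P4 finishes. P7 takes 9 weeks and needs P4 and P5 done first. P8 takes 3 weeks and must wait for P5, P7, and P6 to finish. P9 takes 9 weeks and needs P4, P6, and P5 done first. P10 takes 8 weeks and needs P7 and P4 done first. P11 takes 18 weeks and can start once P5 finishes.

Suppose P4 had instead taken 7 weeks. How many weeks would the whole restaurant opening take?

The binding path is P4→P7→P10 = 6+9+8 = 23; finish at 23 weeks.
P4 is on the critical path; changing it to 7 makes that path 24 weeks.
No other chain overtakes it, so the finish is 24 weeks.

24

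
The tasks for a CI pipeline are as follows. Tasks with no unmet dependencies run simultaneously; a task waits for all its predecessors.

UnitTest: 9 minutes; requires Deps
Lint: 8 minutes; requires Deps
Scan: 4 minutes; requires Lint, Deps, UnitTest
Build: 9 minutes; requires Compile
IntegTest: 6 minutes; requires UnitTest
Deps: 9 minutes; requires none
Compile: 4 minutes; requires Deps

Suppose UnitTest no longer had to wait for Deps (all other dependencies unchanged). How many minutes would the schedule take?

Before: longest chain Deps→UnitTest→IntegTest = 9+9+6 = 24, finish 24.
Without Deps→UnitTest, UnitTest's earliest start moves from 9 to 0.
After: Deps→Compile→Build = 9+4+9 = 22 → 22 minutes.

22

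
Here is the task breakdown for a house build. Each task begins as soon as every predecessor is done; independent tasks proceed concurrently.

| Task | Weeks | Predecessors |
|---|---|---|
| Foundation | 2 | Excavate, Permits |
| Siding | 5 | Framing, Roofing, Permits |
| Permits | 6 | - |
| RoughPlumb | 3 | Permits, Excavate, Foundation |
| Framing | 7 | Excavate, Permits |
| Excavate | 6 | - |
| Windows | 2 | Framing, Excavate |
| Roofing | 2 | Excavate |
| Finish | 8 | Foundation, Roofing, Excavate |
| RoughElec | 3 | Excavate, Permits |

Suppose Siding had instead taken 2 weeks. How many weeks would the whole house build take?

Baseline: Permits→Framing→Siding = 6+7+5 = 18 → 18 weeks.
Since Siding is critical, the -3 change carries straight to that chain (now 15 weeks).
Now Permits→Foundation→Finish = 6+2+8 = 16 is longest, so the finish becomes 16 weeks.

16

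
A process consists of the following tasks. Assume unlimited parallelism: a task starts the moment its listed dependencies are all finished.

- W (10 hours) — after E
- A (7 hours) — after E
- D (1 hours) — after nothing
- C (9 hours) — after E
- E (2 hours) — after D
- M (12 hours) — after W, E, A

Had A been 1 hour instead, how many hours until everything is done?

25

Critical path before the change: D→E→W→M = 1+2+10+12 = 25 giving 25 hours.
A has 3 hours of float (longest path through it is 22).
No other chain overtakes it, so the finish is 25 hours.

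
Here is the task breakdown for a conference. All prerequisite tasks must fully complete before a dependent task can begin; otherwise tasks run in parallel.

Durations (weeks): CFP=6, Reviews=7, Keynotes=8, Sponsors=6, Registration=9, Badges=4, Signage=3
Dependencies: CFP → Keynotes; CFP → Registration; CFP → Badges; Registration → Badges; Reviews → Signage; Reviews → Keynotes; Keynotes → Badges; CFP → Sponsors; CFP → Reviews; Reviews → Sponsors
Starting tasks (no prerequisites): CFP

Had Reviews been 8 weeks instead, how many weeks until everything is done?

Critical path before the change: CFP→Reviews→Keynotes→Badges = 6+7+8+4 = 25 giving 25 weeks.
Reviews is on the critical path; changing it to 8 makes that path 26 weeks.
The critical path is still CFP→Reviews→Keynotes→Badges; finish is now 26 weeks.

26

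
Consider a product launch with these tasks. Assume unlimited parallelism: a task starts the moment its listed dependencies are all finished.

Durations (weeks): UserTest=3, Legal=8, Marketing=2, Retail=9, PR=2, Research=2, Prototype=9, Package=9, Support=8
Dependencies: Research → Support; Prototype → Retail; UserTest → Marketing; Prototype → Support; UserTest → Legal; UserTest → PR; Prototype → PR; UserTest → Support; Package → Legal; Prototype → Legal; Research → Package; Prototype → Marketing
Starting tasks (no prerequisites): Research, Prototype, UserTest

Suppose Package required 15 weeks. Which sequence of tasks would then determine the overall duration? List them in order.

Baseline: Research→Package→Legal = 2+9+8 = 19 → 19 weeks.
Package is on the critical path; changing it to 15 makes that path 25 weeks.
No other chain overtakes it, so the finish is 25 weeks.

Research, Package, Legal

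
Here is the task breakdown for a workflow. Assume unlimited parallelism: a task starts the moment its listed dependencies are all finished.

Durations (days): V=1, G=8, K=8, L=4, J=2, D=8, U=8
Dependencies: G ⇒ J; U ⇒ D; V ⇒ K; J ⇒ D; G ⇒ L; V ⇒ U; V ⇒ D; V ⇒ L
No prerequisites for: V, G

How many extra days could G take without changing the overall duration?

0

G→J→D = 8+2+8 = 18 sets the makespan at 18 days.
Longest path through G: 18 days (earliest finish 8, latest finish 8).
So G can slip 8 − 8 = 0 days.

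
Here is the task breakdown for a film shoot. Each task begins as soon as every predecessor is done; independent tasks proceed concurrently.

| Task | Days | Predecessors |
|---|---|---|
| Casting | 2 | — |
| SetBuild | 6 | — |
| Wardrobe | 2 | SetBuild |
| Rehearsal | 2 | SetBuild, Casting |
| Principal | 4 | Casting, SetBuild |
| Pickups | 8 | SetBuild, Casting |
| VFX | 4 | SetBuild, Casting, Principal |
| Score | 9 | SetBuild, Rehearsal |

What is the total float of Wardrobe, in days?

Critical path: SetBuild→Rehearsal→Score = 6+2+9 = 17, so the finish is 17 days.
The longest chain containing Wardrobe totals 8 days.
So Wardrobe can slip 17 − 8 = 9 days.

9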